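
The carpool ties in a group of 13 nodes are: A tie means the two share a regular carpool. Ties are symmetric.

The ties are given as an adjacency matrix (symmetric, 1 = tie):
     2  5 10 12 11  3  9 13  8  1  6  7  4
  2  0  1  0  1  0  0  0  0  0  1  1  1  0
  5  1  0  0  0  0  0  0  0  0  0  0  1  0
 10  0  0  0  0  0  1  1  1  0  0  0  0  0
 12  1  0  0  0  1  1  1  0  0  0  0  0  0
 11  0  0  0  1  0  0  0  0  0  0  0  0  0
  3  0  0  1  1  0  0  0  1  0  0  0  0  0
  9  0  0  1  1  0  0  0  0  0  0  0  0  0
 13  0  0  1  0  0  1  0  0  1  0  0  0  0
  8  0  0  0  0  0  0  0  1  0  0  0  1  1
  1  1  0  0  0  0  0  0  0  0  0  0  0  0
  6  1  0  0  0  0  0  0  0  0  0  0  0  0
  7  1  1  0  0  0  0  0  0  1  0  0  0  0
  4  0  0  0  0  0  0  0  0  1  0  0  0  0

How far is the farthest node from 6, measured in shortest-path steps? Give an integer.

Distances from 6: 1:2, 2:1, 3:3, 4:4, 5:2, 7:2, 8:3, 9:3, 10:4, 11:3, 12:2, 13:4.
The largest is 4 (to 10, 13, and 4), so the eccentricity of 6 is 4.

4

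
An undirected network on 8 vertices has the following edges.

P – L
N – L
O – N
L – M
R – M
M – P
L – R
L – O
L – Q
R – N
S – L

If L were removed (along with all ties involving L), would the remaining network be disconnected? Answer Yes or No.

Removing L leaves {M, N, O, P, and R} with no path to {S}, so the network splits into 3 components. L is a cut vertex.

Yes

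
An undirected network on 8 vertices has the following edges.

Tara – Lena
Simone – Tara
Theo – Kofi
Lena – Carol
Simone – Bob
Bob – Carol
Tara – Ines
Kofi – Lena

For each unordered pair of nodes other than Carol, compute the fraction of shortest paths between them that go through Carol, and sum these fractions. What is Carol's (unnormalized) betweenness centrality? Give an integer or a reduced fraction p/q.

Pairs whose geodesics pass through Carol — Bob–Lena: 1; Bob–Kofi: 1; Bob–Theo: 1.
All other pairs contribute 0.
Summing the contributions gives betweenness(Carol) = 3.

3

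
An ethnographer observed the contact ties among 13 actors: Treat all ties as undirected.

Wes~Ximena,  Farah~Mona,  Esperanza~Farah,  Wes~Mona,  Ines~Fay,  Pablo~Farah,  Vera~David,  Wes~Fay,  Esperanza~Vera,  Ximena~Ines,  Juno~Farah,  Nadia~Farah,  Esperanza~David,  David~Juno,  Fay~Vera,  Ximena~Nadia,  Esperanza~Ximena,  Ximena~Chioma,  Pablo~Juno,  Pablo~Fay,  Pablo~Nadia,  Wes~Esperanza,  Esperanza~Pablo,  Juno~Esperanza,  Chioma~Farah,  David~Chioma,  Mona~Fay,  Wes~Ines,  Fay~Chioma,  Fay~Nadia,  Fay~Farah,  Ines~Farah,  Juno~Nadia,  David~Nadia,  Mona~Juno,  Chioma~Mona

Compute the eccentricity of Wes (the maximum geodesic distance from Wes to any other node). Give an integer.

Distances from Wes: Chioma:2, David:2, Esperanza:1, Farah:2, Fay:1, Ines:1, Juno:2, Mona:1, Nadia:2, Pablo:2, Vera:2, Ximena:1.
The largest is 2 (to Juno, Chioma, Farah, Nadia, Pablo, Vera, and David), so the eccentricity of Wes is 2.

2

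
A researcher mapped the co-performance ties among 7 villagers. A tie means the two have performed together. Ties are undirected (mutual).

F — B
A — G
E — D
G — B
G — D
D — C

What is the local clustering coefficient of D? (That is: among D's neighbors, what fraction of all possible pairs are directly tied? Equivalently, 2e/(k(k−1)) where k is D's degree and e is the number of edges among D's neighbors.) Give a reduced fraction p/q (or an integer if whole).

D's neighbors: C, E, and G (k = 3).
Possible neighbor pairs: C(3,2) = 3. Edges among them: none → e = 0.
Clustering(D) = 0/3 = 0.

0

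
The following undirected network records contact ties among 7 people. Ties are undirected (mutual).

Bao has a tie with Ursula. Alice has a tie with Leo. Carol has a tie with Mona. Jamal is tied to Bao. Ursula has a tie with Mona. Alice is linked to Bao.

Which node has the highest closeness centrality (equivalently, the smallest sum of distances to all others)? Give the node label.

Bao

Farness (sum of distances to all others) for each node — Alice:13, Bao:10, Carol:19, Jamal:15, Leo:18, Mona:14, Ursula:11.
The smallest farness is 10, for Bao, so Bao has the highest closeness.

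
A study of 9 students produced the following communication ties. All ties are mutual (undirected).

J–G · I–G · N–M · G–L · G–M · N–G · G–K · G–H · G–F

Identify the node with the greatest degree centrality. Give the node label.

G

Degrees — F:1, G:8, H:1, I:1, J:1, K:1, L:1, M:2, N:2.
The maximum is 8, attained only by G.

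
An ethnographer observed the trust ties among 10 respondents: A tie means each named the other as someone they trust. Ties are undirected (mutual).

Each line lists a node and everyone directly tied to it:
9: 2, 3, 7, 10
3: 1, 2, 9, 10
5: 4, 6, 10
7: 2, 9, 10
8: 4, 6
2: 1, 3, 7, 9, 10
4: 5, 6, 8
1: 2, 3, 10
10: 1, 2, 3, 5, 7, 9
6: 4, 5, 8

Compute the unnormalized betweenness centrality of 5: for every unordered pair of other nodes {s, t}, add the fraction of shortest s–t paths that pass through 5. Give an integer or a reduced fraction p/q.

Pairs whose geodesics pass through 5 — 7–8: 2/2; 7–6: 1; 7–4: 1; 10–8: 2/2; 10–6: 1; 10–4: 1; 1–8: 2/2; 1–6: 1; 1–4: 1; 2–8: 2/2; 2–6: 1; 2–4: 1; 9–8: 2/2; 9–6: 1 … (+4 more pairs).
All other pairs contribute 0.
Summing the contributions gives betweenness(5) = 18.

18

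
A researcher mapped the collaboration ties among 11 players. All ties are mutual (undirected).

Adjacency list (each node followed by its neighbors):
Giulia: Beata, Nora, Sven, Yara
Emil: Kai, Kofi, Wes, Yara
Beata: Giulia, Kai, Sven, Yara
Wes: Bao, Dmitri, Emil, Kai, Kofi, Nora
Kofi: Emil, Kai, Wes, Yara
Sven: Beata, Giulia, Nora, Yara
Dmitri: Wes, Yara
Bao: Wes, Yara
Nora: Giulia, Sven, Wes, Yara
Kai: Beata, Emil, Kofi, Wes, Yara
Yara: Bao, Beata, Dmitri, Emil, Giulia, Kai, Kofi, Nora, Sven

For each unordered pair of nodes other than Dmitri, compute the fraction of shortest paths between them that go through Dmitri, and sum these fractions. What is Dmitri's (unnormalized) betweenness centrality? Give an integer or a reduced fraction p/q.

Pairs whose geodesics pass through Dmitri — Yara–Wes: 1/6.
All other pairs contribute 0.
Summing the contributions gives betweenness(Dmitri) = 1/6.

1/6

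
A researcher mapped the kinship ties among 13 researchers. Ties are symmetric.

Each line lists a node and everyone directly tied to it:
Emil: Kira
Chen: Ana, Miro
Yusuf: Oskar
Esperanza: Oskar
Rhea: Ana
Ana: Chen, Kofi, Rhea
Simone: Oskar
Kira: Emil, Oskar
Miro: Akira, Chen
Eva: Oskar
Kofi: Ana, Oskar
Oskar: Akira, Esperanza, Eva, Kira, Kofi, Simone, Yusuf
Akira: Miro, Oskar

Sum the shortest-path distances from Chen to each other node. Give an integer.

Distances from Chen: Akira:2, Ana:1, Emil:5, Esperanza:4, Eva:4, Kira:4, Kofi:2, Miro:1, Oskar:3, Rhea:2, Simone:4, Yusuf:4.
Sum = 2 + 1 + 5 + 4 + 4 + 4 + 2 + 1 + 3 + 2 + 4 + 4 = 36.

36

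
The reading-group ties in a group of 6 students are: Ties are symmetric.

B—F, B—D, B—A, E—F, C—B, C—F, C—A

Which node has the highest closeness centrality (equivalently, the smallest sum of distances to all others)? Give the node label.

Farness (sum of distances to all others) for each node — A:9, B:6, C:7, D:10, E:11, F:7.
The smallest farness is 6, for B, so B has the highest closeness.

B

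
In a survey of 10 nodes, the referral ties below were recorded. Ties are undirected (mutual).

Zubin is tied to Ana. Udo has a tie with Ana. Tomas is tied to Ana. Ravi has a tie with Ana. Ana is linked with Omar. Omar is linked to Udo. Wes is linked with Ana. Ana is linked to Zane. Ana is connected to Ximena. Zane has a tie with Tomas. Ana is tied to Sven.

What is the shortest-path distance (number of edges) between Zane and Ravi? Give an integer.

One shortest route is Zane – Ana – Ravi, which uses 2 edges, and Zane and Ravi are not directly tied, so nothing shorter exists. So d(Zane,Ravi) = 2.

2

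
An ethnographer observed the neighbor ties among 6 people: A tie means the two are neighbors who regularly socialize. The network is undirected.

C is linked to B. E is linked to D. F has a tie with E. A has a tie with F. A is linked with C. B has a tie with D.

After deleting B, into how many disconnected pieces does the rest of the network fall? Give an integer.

B's neighbors (C and D) remain reachable from one another through other ties, so the rest of the network stays in one piece.

1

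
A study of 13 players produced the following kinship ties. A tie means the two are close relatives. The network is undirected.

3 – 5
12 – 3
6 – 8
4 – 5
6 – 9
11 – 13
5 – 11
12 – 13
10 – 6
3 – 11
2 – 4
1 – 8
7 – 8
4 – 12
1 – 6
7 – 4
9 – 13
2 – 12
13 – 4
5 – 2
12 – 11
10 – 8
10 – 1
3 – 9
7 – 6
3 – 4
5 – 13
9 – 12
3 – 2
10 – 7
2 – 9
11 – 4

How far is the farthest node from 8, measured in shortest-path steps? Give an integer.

Distances from 8: 1:1, 2:3, 3:3, 4:2, 5:3, 6:1, 7:1, 9:2, 10:1, 11:3, 12:3, 13:3.
The largest is 3 (to 13, 12, 3, 2, 11, and 5), so the eccentricity of 8 is 3.

3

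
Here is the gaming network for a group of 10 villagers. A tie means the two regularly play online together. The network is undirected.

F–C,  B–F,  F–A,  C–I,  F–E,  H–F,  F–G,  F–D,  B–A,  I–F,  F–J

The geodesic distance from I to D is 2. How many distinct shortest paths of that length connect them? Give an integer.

1

The shortest distance is 2, and the only length-2 path is I–F–D. So there is exactly 1 shortest path.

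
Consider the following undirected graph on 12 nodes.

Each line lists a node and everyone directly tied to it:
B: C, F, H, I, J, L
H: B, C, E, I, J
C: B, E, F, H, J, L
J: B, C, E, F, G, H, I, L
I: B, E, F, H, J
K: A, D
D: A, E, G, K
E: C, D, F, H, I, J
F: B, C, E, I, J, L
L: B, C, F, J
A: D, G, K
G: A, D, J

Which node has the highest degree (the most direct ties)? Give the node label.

Degrees — A:3, B:6, C:6, D:4, E:6, F:6, G:3, H:5, I:5, J:8, K:2, L:4.
The maximum is 8, attained only by J.

J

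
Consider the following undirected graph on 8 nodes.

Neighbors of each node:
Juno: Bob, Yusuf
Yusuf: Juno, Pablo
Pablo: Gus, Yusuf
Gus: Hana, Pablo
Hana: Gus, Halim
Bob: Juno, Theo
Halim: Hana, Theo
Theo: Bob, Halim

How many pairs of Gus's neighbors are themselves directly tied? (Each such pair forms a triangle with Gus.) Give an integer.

Gus's neighbors are Hana and Pablo, but none of them are tied to each other, so no triangle contains Gus.

0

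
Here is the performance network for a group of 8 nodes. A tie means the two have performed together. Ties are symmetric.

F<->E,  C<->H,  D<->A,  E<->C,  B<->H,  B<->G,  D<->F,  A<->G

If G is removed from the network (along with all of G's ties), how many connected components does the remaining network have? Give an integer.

G's neighbors (A and B) remain reachable from one another through other ties, so the rest of the network stays in one piece.

1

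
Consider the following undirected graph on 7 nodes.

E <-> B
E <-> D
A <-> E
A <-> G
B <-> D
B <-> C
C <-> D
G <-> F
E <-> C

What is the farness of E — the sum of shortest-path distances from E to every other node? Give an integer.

Distances from E: A:1, B:1, C:1, D:1, F:3, G:2.
Sum = 1 + 1 + 1 + 1 + 3 + 2 = 9.

9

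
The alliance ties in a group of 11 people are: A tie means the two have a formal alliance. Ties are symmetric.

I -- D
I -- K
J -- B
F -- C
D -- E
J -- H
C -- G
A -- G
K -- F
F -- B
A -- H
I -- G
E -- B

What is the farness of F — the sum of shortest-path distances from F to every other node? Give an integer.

20

Distances from F: A:3, B:1, C:1, D:3, E:2, G:2, H:3, I:2, J:2, K:1.
Sum = 3 + 1 + 1 + 3 + 2 + 2 + 3 + 2 + 2 + 1 = 20.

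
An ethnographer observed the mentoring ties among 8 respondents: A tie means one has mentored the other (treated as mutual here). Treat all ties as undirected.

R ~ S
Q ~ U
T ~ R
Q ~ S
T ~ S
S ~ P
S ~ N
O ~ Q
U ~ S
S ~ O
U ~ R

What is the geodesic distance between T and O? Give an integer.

One shortest route is T – S – O, which uses 2 edges, and T and O are not directly tied, so nothing shorter exists. So d(T,O) = 2.

2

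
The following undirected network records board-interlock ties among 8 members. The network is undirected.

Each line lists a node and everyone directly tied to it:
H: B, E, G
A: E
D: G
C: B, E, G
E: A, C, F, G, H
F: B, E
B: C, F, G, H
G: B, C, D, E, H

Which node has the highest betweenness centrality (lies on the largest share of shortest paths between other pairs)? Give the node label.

E

Unnormalized betweenness of each node: A:0, B:7/3, C:1/2, D:0, E:25/3, F:1/2, G:41/6, H:1/2.
E has the largest value, 25/3, making it the main broker — the node through which the most shortest paths run.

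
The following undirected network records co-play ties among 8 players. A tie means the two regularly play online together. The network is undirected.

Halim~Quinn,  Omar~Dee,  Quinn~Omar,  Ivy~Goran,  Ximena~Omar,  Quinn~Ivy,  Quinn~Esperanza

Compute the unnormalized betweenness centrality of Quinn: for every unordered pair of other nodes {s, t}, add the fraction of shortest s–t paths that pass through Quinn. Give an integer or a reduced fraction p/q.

17

Pairs whose geodesics pass through Quinn — Omar–Ivy: 1; Omar–Halim: 1; Omar–Goran: 1; Omar–Esperanza: 1; Dee–Ivy: 1; Dee–Halim: 1; Dee–Goran: 1; Dee–Esperanza: 1; Ivy–Halim: 1; Ivy–Ximena: 1; Ivy–Esperanza: 1; Halim–Ximena: 1; Halim–Goran: 1; Halim–Esperanza: 1 … (+3 more pairs).
All other pairs contribute 0.
Summing the contributions gives betweenness(Quinn) = 17.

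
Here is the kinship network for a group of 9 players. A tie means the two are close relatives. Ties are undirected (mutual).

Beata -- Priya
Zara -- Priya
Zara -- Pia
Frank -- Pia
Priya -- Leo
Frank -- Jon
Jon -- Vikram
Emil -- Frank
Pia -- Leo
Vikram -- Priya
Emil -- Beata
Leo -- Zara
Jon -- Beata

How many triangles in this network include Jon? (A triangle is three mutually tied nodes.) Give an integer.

Jon's neighbors are Beata, Frank, and Vikram, but none of them are tied to each other, so no triangle contains Jon.

0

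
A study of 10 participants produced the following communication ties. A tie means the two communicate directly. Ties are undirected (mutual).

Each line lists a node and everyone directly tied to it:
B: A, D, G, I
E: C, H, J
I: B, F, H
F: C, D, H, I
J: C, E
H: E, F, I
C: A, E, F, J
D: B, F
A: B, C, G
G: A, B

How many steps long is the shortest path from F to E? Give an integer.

2

One shortest route is F – C – E, which uses 2 edges, and F and E are not directly tied, so nothing shorter exists. So d(F,E) = 2.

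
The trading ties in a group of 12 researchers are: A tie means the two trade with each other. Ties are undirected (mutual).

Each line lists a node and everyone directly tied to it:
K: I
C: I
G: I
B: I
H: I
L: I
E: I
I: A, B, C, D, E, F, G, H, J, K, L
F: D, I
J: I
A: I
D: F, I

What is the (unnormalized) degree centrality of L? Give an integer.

L is directly tied to I. That is 1 neighbor, so the degree of L is 1.

1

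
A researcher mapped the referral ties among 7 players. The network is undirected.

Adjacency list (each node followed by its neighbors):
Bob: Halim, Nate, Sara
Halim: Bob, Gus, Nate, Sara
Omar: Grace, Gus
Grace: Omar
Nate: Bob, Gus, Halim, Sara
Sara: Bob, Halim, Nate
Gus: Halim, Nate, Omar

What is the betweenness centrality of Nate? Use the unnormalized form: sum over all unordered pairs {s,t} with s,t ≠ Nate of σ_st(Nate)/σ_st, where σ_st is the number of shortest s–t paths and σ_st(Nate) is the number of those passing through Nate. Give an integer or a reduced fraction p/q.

Pairs whose geodesics pass through Nate — Grace–Sara: 1/2; Grace–Bob: 1/2; Omar–Sara: 1/2; Omar–Bob: 1/2; Gus–Sara: 1/2; Gus–Bob: 1/2.
All other pairs contribute 0.
Summing the contributions gives betweenness(Nate) = 3.

3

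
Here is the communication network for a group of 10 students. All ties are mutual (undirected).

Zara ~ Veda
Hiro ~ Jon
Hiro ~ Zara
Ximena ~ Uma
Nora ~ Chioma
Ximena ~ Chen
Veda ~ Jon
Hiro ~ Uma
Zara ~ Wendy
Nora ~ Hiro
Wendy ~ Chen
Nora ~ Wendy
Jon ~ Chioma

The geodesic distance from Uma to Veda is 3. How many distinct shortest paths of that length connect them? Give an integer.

The shortest distance is 3. The length-3 paths are: Uma–Hiro–Jon–Veda; Uma–Hiro–Zara–Veda.
That gives 2 distinct shortest paths.

2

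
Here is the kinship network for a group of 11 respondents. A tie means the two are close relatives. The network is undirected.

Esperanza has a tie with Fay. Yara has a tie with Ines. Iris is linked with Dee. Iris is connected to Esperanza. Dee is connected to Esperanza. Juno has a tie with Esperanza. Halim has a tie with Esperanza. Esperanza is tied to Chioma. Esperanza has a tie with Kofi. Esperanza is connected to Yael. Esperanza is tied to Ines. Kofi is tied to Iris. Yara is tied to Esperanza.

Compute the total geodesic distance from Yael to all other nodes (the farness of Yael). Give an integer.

Distances from Yael: Chioma:2, Dee:2, Esperanza:1, Fay:2, Halim:2, Ines:2, Iris:2, Juno:2, Kofi:2, Yara:2.
Sum = 2 + 2 + 1 + 2 + 2 + 2 + 2 + 2 + 2 + 2 = 19.

19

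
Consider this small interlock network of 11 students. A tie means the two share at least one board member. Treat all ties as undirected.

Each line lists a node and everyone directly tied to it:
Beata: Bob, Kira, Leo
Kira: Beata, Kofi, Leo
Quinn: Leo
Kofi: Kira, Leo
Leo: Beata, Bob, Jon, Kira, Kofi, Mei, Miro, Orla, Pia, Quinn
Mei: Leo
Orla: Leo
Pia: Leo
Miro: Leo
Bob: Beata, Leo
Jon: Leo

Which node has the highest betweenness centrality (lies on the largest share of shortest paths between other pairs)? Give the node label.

Leo

Unnormalized betweenness of each node: Beata:1/2, Bob:0, Jon:0, Kira:1/2, Kofi:0, Leo:41, Mei:0, Miro:0, Orla:0, Pia:0, Quinn:0.
Leo has the largest value, 41, making it the main broker — the node through which the most shortest paths run.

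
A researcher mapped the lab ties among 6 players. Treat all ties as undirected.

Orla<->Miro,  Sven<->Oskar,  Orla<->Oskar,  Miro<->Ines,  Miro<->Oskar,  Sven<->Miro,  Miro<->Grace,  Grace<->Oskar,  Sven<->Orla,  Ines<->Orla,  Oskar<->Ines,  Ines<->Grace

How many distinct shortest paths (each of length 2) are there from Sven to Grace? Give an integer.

2

The shortest distance is 2. The length-2 paths are: Sven–Oskar–Grace; Sven–Miro–Grace.
That gives 2 distinct shortest paths.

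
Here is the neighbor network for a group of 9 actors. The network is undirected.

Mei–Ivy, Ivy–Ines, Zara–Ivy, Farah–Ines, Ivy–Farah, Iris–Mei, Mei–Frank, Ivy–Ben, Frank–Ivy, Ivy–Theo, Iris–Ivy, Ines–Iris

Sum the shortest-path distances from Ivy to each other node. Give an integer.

8

Distances from Ivy: Ben:1, Farah:1, Frank:1, Ines:1, Iris:1, Mei:1, Theo:1, Zara:1.
Sum = 1 + 1 + 1 + 1 + 1 + 1 + 1 + 1 = 8.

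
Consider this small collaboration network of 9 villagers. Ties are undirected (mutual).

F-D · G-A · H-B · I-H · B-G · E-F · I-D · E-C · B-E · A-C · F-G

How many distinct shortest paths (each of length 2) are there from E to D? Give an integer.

1

The shortest distance is 2, and the only length-2 path is E–F–D. So there is exactly 1 shortest path.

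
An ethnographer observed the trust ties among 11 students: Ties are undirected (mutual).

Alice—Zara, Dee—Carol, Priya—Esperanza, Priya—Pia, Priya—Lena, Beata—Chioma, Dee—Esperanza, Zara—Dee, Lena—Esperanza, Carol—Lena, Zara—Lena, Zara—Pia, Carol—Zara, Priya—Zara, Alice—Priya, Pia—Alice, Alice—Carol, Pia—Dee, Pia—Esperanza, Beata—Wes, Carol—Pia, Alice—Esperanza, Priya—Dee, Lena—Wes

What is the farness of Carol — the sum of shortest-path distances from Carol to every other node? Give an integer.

18

Distances from Carol: Alice:1, Beata:3, Chioma:4, Dee:1, Esperanza:2, Lena:1, Pia:1, Priya:2, Wes:2, Zara:1.
Sum = 1 + 3 + 4 + 1 + 2 + 1 + 1 + 2 + 2 + 1 = 18.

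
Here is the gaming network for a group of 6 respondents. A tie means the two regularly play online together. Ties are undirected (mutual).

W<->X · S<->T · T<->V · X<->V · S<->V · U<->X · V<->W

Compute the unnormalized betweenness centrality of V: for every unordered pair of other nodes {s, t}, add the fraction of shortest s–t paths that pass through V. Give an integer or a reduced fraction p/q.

Pairs whose geodesics pass through V — T–W: 1; T–X: 1; T–U: 1; W–S: 1; X–S: 1; U–S: 1.
All other pairs contribute 0.
Summing the contributions gives betweenness(V) = 6.

6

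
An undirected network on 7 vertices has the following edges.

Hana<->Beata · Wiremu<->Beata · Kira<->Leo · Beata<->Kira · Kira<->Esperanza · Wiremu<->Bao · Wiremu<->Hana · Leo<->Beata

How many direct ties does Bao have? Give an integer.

Bao is directly tied to Wiremu. That is 1 neighbor, so the degree of Bao is 1.

1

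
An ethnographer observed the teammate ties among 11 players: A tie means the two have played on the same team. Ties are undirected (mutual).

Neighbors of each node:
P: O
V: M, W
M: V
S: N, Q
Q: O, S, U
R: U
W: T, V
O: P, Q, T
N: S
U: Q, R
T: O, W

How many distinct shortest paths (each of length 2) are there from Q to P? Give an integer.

The shortest distance is 2, and the only length-2 path is Q–O–P. So there is exactly 1 shortest path.

1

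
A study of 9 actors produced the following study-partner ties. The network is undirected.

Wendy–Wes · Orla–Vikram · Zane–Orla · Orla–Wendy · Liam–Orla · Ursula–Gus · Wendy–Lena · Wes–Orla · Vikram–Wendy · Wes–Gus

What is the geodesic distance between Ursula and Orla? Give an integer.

3

One shortest route is Ursula – Gus – Wes – Orla, which uses 3 edges, and at distance 2 from Ursula we only reach {Wes}, which does not include Orla. So d(Ursula,Orla) = 3.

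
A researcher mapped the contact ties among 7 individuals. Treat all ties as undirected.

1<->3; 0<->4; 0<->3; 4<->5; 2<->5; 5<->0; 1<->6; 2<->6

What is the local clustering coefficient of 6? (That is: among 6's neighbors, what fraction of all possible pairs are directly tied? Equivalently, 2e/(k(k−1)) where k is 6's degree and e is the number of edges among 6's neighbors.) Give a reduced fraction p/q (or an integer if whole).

0

6's neighbors: 1 and 2 (k = 2).
Possible neighbor pairs: C(2,2) = 1. Edges among them: none → e = 0.
Clustering(6) = 0/1.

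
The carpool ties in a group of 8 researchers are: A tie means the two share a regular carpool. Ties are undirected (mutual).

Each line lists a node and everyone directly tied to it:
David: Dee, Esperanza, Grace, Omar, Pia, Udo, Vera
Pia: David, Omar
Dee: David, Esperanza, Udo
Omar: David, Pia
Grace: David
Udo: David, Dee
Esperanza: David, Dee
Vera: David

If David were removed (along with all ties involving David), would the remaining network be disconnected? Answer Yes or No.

Yes

Removing David leaves {Dee, Esperanza, and Udo} with no path to {Vera}, so the network splits into 4 components. David is a cut vertex.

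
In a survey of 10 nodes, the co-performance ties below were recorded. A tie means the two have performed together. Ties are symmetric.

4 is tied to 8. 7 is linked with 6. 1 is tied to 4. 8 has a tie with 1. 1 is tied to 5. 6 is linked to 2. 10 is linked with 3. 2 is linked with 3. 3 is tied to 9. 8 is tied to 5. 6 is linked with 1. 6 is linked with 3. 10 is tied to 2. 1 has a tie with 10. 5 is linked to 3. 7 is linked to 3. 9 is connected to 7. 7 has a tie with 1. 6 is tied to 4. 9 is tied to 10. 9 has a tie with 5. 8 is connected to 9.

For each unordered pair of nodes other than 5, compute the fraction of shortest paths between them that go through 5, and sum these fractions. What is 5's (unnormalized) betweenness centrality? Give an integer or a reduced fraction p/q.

7/6

Pairs whose geodesics pass through 5 — 9–1: 1/4; 1–3: 1/4; 2–8: 1/6; 3–8: 1/2.
All other pairs contribute 0.
Summing the contributions gives betweenness(5) = 7/6.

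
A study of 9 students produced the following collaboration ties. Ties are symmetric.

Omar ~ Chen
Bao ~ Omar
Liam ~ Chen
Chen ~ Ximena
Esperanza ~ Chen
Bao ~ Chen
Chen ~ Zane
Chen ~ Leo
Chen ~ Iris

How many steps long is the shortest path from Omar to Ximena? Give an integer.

2

One shortest route is Omar – Chen – Ximena, which uses 2 edges, and Omar and Ximena are not directly tied, so nothing shorter exists. So d(Omar,Ximena) = 2.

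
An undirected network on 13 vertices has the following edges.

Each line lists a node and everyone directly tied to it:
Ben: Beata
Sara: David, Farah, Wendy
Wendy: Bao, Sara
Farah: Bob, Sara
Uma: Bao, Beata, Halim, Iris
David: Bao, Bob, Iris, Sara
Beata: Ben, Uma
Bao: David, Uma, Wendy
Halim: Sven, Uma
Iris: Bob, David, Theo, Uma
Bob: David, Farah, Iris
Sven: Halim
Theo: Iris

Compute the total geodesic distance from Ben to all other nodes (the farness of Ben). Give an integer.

42

Distances from Ben: Bao:3, Beata:1, Bob:4, David:4, Farah:5, Halim:3, Iris:3, Sara:5, Sven:4, Theo:4, Uma:2, Wendy:4.
Sum = 3 + 1 + 4 + 4 + 5 + 3 + 3 + 5 + 4 + 4 + 2 + 4 = 42.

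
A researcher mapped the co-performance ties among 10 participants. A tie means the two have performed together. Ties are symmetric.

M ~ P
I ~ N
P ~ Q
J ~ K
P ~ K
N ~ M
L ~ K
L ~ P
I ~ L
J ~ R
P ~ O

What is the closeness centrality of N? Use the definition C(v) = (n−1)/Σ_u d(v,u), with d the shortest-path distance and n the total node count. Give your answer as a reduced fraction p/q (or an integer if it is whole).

Distances from N: I:1, J:4, K:3, L:2, M:1, O:3, P:2, Q:3, R:5. Sum = 24.
n = 10, so closeness = 9/24 = 3/8.

3/8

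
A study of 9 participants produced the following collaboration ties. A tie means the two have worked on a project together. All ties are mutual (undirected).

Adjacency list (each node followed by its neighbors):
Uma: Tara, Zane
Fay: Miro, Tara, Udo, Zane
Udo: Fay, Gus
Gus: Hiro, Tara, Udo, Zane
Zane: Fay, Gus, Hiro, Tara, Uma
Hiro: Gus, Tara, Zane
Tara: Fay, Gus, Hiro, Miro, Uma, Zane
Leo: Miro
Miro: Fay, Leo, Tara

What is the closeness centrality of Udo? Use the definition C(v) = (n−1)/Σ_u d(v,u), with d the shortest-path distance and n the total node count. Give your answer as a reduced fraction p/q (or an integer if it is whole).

Distances from Udo: Fay:1, Gus:1, Hiro:2, Leo:3, Miro:2, Tara:2, Uma:3, Zane:2. Sum = 16.
n = 9, so closeness = 8/16 = 1/2.

1/2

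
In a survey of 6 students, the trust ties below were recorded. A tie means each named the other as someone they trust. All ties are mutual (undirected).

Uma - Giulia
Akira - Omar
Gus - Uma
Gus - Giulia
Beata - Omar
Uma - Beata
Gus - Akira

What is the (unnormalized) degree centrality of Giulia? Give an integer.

Giulia is directly tied to Gus and Uma. That is 2 neighbors, so the degree of Giulia is 2.

2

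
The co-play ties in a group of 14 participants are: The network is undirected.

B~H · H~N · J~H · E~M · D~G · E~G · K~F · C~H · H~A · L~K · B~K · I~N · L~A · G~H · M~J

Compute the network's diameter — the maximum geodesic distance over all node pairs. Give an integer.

Eccentricity of each node (its greatest distance to any other): A:3, B:3, C:4, D:5, E:5, F:5, G:4, H:3, I:5, J:4, K:4, L:4, M:5, N:4.
The maximum eccentricity is 5, realized for instance by the pair I–F via I – N – H – B – K – F. So the diameter is 5.

5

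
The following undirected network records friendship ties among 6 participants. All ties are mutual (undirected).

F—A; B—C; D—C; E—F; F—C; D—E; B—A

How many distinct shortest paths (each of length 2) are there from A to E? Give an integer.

The shortest distance is 2, and the only length-2 path is A–F–E. So there is exactly 1 shortest path.

1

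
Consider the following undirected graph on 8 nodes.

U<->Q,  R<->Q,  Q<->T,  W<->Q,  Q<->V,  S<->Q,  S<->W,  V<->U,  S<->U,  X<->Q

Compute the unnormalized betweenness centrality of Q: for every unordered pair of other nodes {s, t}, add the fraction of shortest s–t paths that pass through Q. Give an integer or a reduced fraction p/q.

Pairs whose geodesics pass through Q — U–T: 1; U–R: 1; U–W: 1/2; U–X: 1; S–T: 1; S–R: 1; S–V: 1/2; S–X: 1; T–R: 1; T–W: 1; T–V: 1; T–X: 1; R–W: 1; R–V: 1 … (+4 more pairs).
All other pairs contribute 0.
Summing the contributions gives betweenness(Q) = 17.

17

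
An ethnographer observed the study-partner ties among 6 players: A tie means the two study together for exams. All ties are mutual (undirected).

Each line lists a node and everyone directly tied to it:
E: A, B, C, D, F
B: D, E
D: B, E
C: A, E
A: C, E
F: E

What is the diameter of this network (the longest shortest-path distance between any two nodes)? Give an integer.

2

Eccentricity of each node (its greatest distance to any other): A:2, B:2, C:2, D:2, E:1, F:2.
The maximum eccentricity is 2, realized for instance by the pair B–A via B – E – A. So the diameter is 2.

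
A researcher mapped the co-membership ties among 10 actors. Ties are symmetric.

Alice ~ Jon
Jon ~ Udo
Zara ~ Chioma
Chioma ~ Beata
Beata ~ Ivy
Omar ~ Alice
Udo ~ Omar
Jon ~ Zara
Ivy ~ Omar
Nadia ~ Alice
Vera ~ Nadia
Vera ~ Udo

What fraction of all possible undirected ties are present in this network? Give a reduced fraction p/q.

4/15

There are 12 edges and 10 nodes, so the maximum possible is C(10,2) = 45.
Density = 12/45 = 4/15.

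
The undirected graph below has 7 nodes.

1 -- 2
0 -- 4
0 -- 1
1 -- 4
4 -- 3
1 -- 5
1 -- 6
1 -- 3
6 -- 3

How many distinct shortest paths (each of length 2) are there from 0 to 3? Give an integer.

2

The shortest distance is 2. The length-2 paths are: 0–1–3; 0–4–3.
That gives 2 distinct shortest paths.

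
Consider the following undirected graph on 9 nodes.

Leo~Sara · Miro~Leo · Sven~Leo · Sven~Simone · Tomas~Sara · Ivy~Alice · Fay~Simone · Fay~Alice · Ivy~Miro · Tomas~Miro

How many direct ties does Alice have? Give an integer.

Alice is directly tied to Fay and Ivy. That is 2 neighbors, so the degree of Alice is 2.

2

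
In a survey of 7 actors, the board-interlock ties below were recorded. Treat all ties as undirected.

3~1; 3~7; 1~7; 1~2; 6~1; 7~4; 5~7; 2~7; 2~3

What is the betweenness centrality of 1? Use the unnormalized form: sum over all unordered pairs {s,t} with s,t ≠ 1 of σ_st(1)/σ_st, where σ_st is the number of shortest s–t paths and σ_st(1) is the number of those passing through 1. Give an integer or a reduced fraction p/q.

5

Pairs whose geodesics pass through 1 — 4–6: 1; 2–6: 1; 3–6: 1; 6–7: 1; 6–5: 1.
All other pairs contribute 0.
Summing the contributions gives betweenness(1) = 5.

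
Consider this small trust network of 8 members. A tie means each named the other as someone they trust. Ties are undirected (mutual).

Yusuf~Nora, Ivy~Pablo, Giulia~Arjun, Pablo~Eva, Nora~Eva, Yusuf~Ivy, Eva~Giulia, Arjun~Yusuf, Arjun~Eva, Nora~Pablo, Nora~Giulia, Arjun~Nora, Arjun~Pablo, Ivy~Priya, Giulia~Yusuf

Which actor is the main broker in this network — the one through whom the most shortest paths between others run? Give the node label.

Unnormalized betweenness of each node: Arjun:1, Eva:1/3, Giulia:1/3, Ivy:19/3, Nora:1, Pablo:4, Priya:0, Yusuf:4.
Ivy has the largest value, 19/3, making it the main broker — the node through which the most shortest paths run.

Ivy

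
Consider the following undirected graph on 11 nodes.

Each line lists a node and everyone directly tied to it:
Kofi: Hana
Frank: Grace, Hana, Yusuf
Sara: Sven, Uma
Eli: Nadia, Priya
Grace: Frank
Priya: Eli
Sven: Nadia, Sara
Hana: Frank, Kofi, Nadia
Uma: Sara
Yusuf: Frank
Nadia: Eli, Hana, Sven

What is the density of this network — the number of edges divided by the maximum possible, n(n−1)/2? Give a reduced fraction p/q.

2/11

There are 10 edges and 11 nodes, so the maximum possible is C(11,2) = 55.
Density = 10/55 = 2/11.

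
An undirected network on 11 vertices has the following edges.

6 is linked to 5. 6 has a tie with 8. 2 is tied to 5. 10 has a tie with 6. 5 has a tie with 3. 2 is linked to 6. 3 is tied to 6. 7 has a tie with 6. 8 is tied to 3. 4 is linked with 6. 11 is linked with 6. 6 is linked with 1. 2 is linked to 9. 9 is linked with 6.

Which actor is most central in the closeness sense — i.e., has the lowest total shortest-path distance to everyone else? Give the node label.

6

Farness (sum of distances to all others) for each node — 1:19, 2:17, 3:17, 4:19, 5:17, 6:10, 7:19, 8:18, 9:18, 10:19, 11:19.
The smallest farness is 10, for 6, so 6 has the highest closeness.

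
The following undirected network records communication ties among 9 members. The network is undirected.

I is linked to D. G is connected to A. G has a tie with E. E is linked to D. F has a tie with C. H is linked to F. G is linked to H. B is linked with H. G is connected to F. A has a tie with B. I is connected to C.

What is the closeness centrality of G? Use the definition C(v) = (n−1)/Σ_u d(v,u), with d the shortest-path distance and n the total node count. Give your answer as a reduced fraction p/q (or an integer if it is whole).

8/13

Distances from G: A:1, B:2, C:2, D:2, E:1, F:1, H:1, I:3. Sum = 13.
n = 9, so closeness = 8/13.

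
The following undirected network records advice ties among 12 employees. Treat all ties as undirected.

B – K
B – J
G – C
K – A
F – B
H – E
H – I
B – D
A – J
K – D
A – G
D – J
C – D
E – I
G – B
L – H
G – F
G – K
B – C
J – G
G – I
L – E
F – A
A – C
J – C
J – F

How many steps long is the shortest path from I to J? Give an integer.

2

One shortest route is I – G – J, which uses 2 edges, and I and J are not directly tied, so nothing shorter exists. So d(I,J) = 2.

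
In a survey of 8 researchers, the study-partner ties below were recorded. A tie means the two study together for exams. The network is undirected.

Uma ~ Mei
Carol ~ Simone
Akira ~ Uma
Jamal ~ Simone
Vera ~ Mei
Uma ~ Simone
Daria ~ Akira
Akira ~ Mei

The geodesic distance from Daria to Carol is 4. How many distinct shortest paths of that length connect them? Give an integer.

The shortest distance is 4, and the only length-4 path is Daria–Akira–Uma–Simone–Carol. So there is exactly 1 shortest path.

1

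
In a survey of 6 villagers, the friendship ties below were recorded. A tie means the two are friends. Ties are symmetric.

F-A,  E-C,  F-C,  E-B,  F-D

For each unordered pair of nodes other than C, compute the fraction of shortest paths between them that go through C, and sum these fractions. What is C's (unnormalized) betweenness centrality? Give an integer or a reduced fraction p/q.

6

Pairs whose geodesics pass through C — B–F: 1; B–A: 1; B–D: 1; E–F: 1; E–A: 1; E–D: 1.
All other pairs contribute 0.
Summing the contributions gives betweenness(C) = 6.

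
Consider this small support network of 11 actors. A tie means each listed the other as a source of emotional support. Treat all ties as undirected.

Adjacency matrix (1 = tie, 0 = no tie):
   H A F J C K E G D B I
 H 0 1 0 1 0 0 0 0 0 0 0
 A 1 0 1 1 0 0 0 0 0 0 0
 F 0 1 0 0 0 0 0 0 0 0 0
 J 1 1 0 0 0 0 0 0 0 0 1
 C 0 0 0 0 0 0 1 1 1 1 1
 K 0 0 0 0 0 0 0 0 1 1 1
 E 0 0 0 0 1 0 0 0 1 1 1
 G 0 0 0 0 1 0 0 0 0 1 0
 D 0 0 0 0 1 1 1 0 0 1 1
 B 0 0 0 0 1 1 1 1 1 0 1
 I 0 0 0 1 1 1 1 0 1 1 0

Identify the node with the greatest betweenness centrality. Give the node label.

I

Unnormalized betweenness of each node: A:9, B:31/6, C:7/2, D:2/3, E:0, F:0, G:0, H:0, I:74/3, J:21, K:0.
I has the largest value, 74/3, making it the main broker — the node through which the most shortest paths run.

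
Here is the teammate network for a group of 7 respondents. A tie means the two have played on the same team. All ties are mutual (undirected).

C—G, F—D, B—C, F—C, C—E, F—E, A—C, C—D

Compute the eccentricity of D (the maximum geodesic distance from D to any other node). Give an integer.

2

Distances from D: A:2, B:2, C:1, E:2, F:1, G:2.
The largest is 2 (to A, E, G, and B), so the eccentricity of D is 2.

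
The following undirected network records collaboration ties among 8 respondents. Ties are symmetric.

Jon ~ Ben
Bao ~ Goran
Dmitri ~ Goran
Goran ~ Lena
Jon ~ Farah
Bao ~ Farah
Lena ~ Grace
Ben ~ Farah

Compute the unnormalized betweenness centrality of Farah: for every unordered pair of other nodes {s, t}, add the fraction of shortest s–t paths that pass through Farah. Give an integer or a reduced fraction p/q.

Pairs whose geodesics pass through Farah — Goran–Jon: 1; Goran–Ben: 1; Dmitri–Jon: 1; Dmitri–Ben: 1; Lena–Jon: 1; Lena–Ben: 1; Jon–Grace: 1; Jon–Bao: 1; Grace–Ben: 1; Ben–Bao: 1.
All other pairs contribute 0.
Summing the contributions gives betweenness(Farah) = 10.

10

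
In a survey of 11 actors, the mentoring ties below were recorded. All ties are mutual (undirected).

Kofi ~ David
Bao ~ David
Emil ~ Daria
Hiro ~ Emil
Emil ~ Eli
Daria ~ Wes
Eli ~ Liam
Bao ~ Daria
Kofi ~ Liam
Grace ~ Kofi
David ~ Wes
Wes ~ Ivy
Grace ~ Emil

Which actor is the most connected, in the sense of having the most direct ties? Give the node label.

Degrees — Bao:2, Daria:3, David:3, Eli:2, Emil:4, Grace:2, Hiro:1, Ivy:1, Kofi:3, Liam:2, Wes:3.
The maximum is 4, attained only by Emil.

Emil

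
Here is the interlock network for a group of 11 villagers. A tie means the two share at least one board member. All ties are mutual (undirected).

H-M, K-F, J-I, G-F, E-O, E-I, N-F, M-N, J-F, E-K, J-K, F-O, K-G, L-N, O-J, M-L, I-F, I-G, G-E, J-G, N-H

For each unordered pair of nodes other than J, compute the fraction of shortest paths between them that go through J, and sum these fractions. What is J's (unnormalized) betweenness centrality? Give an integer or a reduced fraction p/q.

Pairs whose geodesics pass through J — K–O: 1/3; K–I: 1/4; O–I: 1/3; O–G: 1/3.
All other pairs contribute 0.
Summing the contributions gives betweenness(J) = 5/4.

5/4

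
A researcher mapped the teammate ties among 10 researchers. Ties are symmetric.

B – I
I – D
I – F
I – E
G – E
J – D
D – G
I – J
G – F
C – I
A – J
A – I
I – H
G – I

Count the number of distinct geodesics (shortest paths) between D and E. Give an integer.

2

The shortest distance is 2. The length-2 paths are: D–I–E; D–G–E.
That gives 2 distinct shortest paths.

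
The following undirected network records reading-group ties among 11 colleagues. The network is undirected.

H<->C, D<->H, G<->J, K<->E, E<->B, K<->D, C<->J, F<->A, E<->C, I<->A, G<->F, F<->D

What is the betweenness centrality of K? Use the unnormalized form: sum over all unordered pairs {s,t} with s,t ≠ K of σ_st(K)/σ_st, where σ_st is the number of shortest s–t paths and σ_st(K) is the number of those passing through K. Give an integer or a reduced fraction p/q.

8

Pairs whose geodesics pass through K — I–B: 1; I–E: 1; D–B: 1; D–E: 1; B–A: 1; B–F: 1; E–A: 1; E–F: 1.
All other pairs contribute 0.
Summing the contributions gives betweenness(K) = 8.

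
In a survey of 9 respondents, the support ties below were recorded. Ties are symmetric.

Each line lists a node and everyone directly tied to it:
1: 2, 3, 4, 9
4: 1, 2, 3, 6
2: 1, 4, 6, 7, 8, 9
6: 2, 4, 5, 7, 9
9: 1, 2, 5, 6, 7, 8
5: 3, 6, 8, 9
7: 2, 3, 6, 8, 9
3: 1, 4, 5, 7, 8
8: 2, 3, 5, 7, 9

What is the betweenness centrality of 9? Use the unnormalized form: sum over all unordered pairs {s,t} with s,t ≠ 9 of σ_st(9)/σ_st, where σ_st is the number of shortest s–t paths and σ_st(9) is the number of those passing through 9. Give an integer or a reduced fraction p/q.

7/3

Pairs whose geodesics pass through 9 — 7–1: 1/3; 7–5: 1/4; 8–1: 1/3; 8–6: 1/4; 1–5: 1/2; 1–6: 1/3; 2–5: 1/3.
All other pairs contribute 0.
Summing the contributions gives betweenness(9) = 7/3.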